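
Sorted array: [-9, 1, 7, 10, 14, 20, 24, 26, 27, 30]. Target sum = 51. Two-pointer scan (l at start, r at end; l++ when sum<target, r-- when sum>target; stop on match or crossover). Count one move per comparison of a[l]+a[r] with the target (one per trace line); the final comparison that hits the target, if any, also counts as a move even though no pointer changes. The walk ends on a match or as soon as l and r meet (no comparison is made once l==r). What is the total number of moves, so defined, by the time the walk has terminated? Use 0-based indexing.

l=0 r=9: -9+30=21 <51, l++
l=1 r=9: 1+30=31 <51, l++
l=2 r=9: 7+30=37 <51, l++
l=3 r=9: 10+30=40 <51, l++
l=4 r=9: 14+30=44 <51, l++
l=5 r=9: 20+30=50 <51, l++
l=6 r=9: 24+30=54 >51, r--
l=6 r=8: 24+27=51, found

8 moves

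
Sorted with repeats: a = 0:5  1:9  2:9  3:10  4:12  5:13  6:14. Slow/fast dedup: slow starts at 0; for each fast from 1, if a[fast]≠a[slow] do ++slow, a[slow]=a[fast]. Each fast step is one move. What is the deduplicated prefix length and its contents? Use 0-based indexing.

(s=0,f=1) a[fast]=9≠a[slow]=5 write a[1]=9 → slow++,fast++
(s=1,f=2) a[fast]=9=a[slow] dup → fast++
(s=1,f=3) a[fast]=10≠a[slow]=9 write a[2]=10 → slow++,fast++
(s=2,f=4) a[fast]=12≠a[slow]=10 write a[3]=12 → slow++,fast++
(s=3,f=5) a[fast]=13≠a[slow]=12 write a[4]=13 → slow++,fast++
(s=4,f=6) a[fast]=14≠a[slow]=13 write a[5]=14 → slow++,fast++

length 6; prefix = [5, 9, 10, 12, 13, 14]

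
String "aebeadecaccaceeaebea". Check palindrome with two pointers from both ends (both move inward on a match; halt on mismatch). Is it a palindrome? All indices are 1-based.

l=1 r=20: 'a'=='a', l++,r--
l=2 r=19: 'e'=='e', l++,r--
l=3 r=18: 'b'=='b', l++,r--
l=4 r=17: 'e'=='e', l++,r--
l=5 r=16: 'a'=='a', l++,r--
l=6 r=15: 'd'!='e', stop

not a palindrome (mismatch at 6,15)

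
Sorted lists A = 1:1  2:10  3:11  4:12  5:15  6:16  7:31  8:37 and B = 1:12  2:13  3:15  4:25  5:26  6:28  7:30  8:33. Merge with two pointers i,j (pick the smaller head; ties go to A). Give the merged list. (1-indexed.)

[i=1,j=1] A[i]=1<=B[j]=12 take 1 → i++
[i=2,j=1] A[i]=10<=B[j]=12 take 10 → i++
[i=3,j=1] A[i]=11<=B[j]=12 take 11 → i++
[i=4,j=1] A[i]=12<=B[j]=12 take 12 → i++
[i=5,j=1] A[i]=15>B[j]=12 take 12 → j++
[i=5,j=2] A[i]=15>B[j]=13 take 13 → j++
[i=5,j=3] A[i]=15<=B[j]=15 take 15 → i++
[i=6,j=3] A[i]=16>B[j]=15 take 15 → j++
[i=6,j=4] A[i]=16<=B[j]=25 take 16 → i++
[i=7,j=4] A[i]=31>B[j]=25 take 25 → j++
[i=7,j=5] A[i]=31>B[j]=26 take 26 → j++
[i=7,j=6] A[i]=31>B[j]=28 take 28 → j++
[i=7,j=7] A[i]=31>B[j]=30 take 30 → j++
[i=7,j=8] A[i]=31<=B[j]=33 take 31 → i++
[i=8,j=8] A[i]=37>B[j]=33 take 33 → j++
[i=8,j=9] B done, take A[i]=37 → i++

[1, 10, 11, 12, 12, 13, 15, 15, 16, 25, 26, 28, 30, 31, 33, 37]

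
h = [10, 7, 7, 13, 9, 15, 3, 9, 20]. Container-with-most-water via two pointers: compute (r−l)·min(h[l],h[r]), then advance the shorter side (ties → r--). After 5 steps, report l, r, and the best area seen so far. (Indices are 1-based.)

l=6, r=9, best area=80

[1,9] min(10,20)*8=80 best=80 * → l++
[2,9] min(7,20)*7=49 best=80 → l++
[3,9] min(7,20)*6=42 best=80 → l++
[4,9] min(13,20)*5=65 best=80 → l++
[5,9] min(9,20)*4=36 best=80 → l++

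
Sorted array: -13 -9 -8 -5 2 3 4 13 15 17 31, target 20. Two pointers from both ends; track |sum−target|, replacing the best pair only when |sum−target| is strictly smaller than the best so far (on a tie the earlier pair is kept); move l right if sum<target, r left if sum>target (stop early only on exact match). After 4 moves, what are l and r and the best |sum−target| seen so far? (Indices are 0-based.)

l=0 r=10: -13+31=18 d=2 *, l++
l=1 r=10: -9+31=22 d=2, r--
l=1 r=9: -9+17=8 d=12, l++
l=2 r=9: -8+17=9 d=11, l++

l=3, r=9, best |Δ|=2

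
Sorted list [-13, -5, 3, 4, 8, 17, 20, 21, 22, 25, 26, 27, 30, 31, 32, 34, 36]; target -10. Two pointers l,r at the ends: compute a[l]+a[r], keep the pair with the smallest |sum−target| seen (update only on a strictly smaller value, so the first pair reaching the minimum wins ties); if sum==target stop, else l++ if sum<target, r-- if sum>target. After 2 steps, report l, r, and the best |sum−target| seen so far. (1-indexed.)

l=1, r=15, best |Δ|=31

[1,17] -13+36=23 d=33 * → r--
[1,16] -13+34=21 d=31 * → r--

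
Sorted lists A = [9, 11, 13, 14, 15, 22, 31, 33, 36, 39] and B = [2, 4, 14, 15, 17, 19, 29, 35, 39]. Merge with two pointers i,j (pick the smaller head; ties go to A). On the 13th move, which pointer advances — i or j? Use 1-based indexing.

i=1 j=1: A[i]=9>B[j]=2 take 2, j++
i=1 j=2: A[i]=9>B[j]=4 take 4, j++
i=1 j=3: A[i]=9<=B[j]=14 take 9, i++
i=2 j=3: A[i]=11<=B[j]=14 take 11, i++
i=3 j=3: A[i]=13<=B[j]=14 take 13, i++
i=4 j=3: A[i]=14<=B[j]=14 take 14, i++
i=5 j=3: A[i]=15>B[j]=14 take 14, j++
i=5 j=4: A[i]=15<=B[j]=15 take 15, i++
i=6 j=4: A[i]=22>B[j]=15 take 15, j++
i=6 j=5: A[i]=22>B[j]=17 take 17, j++
i=6 j=6: A[i]=22>B[j]=19 take 19, j++
i=6 j=7: A[i]=22<=B[j]=29 take 22, i++
i=7 j=7: A[i]=31>B[j]=29 take 29, j++

j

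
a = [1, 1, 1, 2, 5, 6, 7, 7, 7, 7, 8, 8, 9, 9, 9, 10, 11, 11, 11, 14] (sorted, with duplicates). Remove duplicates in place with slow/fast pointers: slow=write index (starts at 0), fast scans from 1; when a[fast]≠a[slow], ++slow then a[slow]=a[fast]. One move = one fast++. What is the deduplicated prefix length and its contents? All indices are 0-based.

length 10; prefix = [1, 2, 5, 6, 7, 8, 9, 10, 11, 14]

(s=0,f=1) a[fast]=1=a[slow] dup → fast++
(s=0,f=2) a[fast]=1=a[slow] dup → fast++
(s=0,f=3) a[fast]=2≠a[slow]=1 write a[1]=2 → slow++,fast++
(s=1,f=4) a[fast]=5≠a[slow]=2 write a[2]=5 → slow++,fast++
(s=2,f=5) a[fast]=6≠a[slow]=5 write a[3]=6 → slow++,fast++
(s=3,f=6) a[fast]=7≠a[slow]=6 write a[4]=7 → slow++,fast++
(s=4,f=7) a[fast]=7=a[slow] dup → fast++
(s=4,f=8) a[fast]=7=a[slow] dup → fast++
(s=4,f=9) a[fast]=7=a[slow] dup → fast++
(s=4,f=10) a[fast]=8≠a[slow]=7 write a[5]=8 → slow++,fast++
(s=5,f=11) a[fast]=8=a[slow] dup → fast++
(s=5,f=12) a[fast]=9≠a[slow]=8 write a[6]=9 → slow++,fast++
(s=6,f=13) a[fast]=9=a[slow] dup → fast++
(s=6,f=14) a[fast]=9=a[slow] dup → fast++
(s=6,f=15) a[fast]=10≠a[slow]=9 write a[7]=10 → slow++,fast++
(s=7,f=16) a[fast]=11≠a[slow]=10 write a[8]=11 → slow++,fast++
(s=8,f=17) a[fast]=11=a[slow] dup → fast++
(s=8,f=18) a[fast]=11=a[slow] dup → fast++
(s=8,f=19) a[fast]=14≠a[slow]=11 write a[9]=14 → slow++,fast++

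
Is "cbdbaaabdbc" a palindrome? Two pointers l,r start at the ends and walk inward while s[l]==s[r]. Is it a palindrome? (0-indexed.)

[0,10] 'c'=='c' → l++,r--
[1,9] 'b'=='b' → l++,r--
[2,8] 'd'=='d' → l++,r--
[3,7] 'b'=='b' → l++,r--
[4,6] 'a'=='a' → l++,r--

palindrome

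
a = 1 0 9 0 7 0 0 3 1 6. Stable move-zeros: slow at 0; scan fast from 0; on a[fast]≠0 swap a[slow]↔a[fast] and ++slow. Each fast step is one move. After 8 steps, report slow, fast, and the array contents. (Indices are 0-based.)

slow=4, fast=8, a=[1, 9, 7, 3, 0, 0, 0, 0, 1, 6]

(s=0,f=0) a[fast]=1≠0 swap→a[0]=1 → slow++,fast++
(s=1,f=1) a[fast]=0 → fast++
(s=1,f=2) a[fast]=9≠0 swap→a[1]=9 → slow++,fast++
(s=2,f=3) a[fast]=0 → fast++
(s=2,f=4) a[fast]=7≠0 swap→a[2]=7 → slow++,fast++
(s=3,f=5) a[fast]=0 → fast++
(s=3,f=6) a[fast]=0 → fast++
(s=3,f=7) a[fast]=3≠0 swap→a[3]=3 → slow++,fast++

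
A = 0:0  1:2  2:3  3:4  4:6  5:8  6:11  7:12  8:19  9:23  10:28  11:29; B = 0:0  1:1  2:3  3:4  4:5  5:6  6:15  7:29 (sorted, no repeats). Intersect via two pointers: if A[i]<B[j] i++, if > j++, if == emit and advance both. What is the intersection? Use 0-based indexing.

intersection = [0, 3, 4, 6, 29]

[i=0,j=0] 0==0 emit → i++,j++
[i=1,j=1] 2>1 → j++
[i=1,j=2] 2<3 → i++
[i=2,j=2] 3==3 emit → i++,j++
[i=3,j=3] 4==4 emit → i++,j++
[i=4,j=4] 6>5 → j++
[i=4,j=5] 6==6 emit → i++,j++
[i=5,j=6] 8<15 → i++
[i=6,j=6] 11<15 → i++
[i=7,j=6] 12<15 → i++
[i=8,j=6] 19>15 → j++
[i=8,j=7] 19<29 → i++
[i=9,j=7] 23<29 → i++
[i=10,j=7] 28<29 → i++
[i=11,j=7] 29==29 emit → i++,j++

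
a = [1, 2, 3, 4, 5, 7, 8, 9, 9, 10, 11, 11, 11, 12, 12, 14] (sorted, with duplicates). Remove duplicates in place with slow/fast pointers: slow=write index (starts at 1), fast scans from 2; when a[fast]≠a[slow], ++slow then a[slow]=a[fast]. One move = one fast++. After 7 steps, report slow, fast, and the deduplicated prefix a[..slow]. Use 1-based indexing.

(s=1,f=2) a[fast]=2≠a[slow]=1 write a[2]=2 → slow++,fast++
(s=2,f=3) a[fast]=3≠a[slow]=2 write a[3]=3 → slow++,fast++
(s=3,f=4) a[fast]=4≠a[slow]=3 write a[4]=4 → slow++,fast++
(s=4,f=5) a[fast]=5≠a[slow]=4 write a[5]=5 → slow++,fast++
(s=5,f=6) a[fast]=7≠a[slow]=5 write a[6]=7 → slow++,fast++
(s=6,f=7) a[fast]=8≠a[slow]=7 write a[7]=8 → slow++,fast++
(s=7,f=8) a[fast]=9≠a[slow]=8 write a[8]=9 → slow++,fast++

slow=8, fast=9, prefix=[1, 2, 3, 4, 5, 7, 8, 9]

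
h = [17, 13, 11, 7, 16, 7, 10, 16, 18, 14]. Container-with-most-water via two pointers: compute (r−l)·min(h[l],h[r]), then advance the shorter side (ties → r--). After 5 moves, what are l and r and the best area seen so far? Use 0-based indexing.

[0,9] min(17,14)*9=126 best=126 * → r--
[0,8] min(17,18)*8=136 best=136 * → l++
[1,8] min(13,18)*7=91 best=136 → l++
[2,8] min(11,18)*6=66 best=136 → l++
[3,8] min(7,18)*5=35 best=136 → l++

l=4, r=8, best area=136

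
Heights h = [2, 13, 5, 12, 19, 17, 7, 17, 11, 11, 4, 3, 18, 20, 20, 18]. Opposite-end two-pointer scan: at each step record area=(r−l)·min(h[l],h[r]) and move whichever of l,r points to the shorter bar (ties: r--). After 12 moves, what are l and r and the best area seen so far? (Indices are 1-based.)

l=12, r=15, best area=198

[1,16] min(2,18)*15=30 best=30 * → l++
[2,16] min(13,18)*14=182 best=182 * → l++
[3,16] min(5,18)*13=65 best=182 → l++
[4,16] min(12,18)*12=144 best=182 → l++
[5,16] min(19,18)*11=198 best=198 * → r--
[5,15] min(19,20)*10=190 best=198 → l++
[6,15] min(17,20)*9=153 best=198 → l++
[7,15] min(7,20)*8=56 best=198 → l++
[8,15] min(17,20)*7=119 best=198 → l++
[9,15] min(11,20)*6=66 best=198 → l++
[10,15] min(11,20)*5=55 best=198 → l++
[11,15] min(4,20)*4=16 best=198 → l++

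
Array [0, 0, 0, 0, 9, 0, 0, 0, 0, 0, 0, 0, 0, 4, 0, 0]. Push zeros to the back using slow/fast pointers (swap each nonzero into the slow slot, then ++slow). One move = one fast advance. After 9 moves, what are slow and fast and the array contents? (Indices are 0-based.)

(s=0,f=0) a[fast]=0 → fast++
(s=0,f=1) a[fast]=0 → fast++
(s=0,f=2) a[fast]=0 → fast++
(s=0,f=3) a[fast]=0 → fast++
(s=0,f=4) a[fast]=9≠0 swap→a[0]=9 → slow++,fast++
(s=1,f=5) a[fast]=0 → fast++
(s=1,f=6) a[fast]=0 → fast++
(s=1,f=7) a[fast]=0 → fast++
(s=1,f=8) a[fast]=0 → fast++

slow=1, fast=9, a=[9, 0, 0, 0, 0, 0, 0, 0, 0, 0, 0, 0, 0, 4, 0, 0]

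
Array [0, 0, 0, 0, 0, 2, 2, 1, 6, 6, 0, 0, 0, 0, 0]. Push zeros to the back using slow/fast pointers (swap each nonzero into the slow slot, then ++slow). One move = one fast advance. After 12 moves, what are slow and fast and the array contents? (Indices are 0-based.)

(s=0,f=0) a[fast]=0 → fast++
(s=0,f=1) a[fast]=0 → fast++
(s=0,f=2) a[fast]=0 → fast++
(s=0,f=3) a[fast]=0 → fast++
(s=0,f=4) a[fast]=0 → fast++
(s=0,f=5) a[fast]=2≠0 swap→a[0]=2 → slow++,fast++
(s=1,f=6) a[fast]=2≠0 swap→a[1]=2 → slow++,fast++
(s=2,f=7) a[fast]=1≠0 swap→a[2]=1 → slow++,fast++
(s=3,f=8) a[fast]=6≠0 swap→a[3]=6 → slow++,fast++
(s=4,f=9) a[fast]=6≠0 swap→a[4]=6 → slow++,fast++
(s=5,f=10) a[fast]=0 → fast++
(s=5,f=11) a[fast]=0 → fast++

slow=5, fast=12, a=[2, 2, 1, 6, 6, 0, 0, 0, 0, 0, 0, 0, 0, 0, 0]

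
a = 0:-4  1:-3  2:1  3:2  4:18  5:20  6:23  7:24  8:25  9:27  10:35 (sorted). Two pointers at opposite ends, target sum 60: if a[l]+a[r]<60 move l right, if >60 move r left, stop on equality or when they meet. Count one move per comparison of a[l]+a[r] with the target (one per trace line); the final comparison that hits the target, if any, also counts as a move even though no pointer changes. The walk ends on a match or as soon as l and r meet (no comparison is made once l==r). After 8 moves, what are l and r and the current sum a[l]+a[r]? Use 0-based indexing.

l=0 r=10: -4+35=31 <60, l++
l=1 r=10: -3+35=32 <60, l++
l=2 r=10: 1+35=36 <60, l++
l=3 r=10: 2+35=37 <60, l++
l=4 r=10: 18+35=53 <60, l++
l=5 r=10: 20+35=55 <60, l++
l=6 r=10: 23+35=58 <60, l++
l=7 r=10: 24+35=59 <60, l++

l=8, r=10, sum=60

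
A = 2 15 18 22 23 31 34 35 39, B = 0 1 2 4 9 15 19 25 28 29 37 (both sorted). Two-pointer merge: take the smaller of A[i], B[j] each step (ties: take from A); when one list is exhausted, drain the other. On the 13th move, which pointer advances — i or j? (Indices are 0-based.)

[i=0,j=0] A[i]=2>B[j]=0 take 0 → j++
[i=0,j=1] A[i]=2>B[j]=1 take 1 → j++
[i=0,j=2] A[i]=2<=B[j]=2 take 2 → i++
[i=1,j=2] A[i]=15>B[j]=2 take 2 → j++
[i=1,j=3] A[i]=15>B[j]=4 take 4 → j++
[i=1,j=4] A[i]=15>B[j]=9 take 9 → j++
[i=1,j=5] A[i]=15<=B[j]=15 take 15 → i++
[i=2,j=5] A[i]=18>B[j]=15 take 15 → j++
[i=2,j=6] A[i]=18<=B[j]=19 take 18 → i++
[i=3,j=6] A[i]=22>B[j]=19 take 19 → j++
[i=3,j=7] A[i]=22<=B[j]=25 take 22 → i++
[i=4,j=7] A[i]=23<=B[j]=25 take 23 → i++
[i=5,j=7] A[i]=31>B[j]=25 take 25 → j++

j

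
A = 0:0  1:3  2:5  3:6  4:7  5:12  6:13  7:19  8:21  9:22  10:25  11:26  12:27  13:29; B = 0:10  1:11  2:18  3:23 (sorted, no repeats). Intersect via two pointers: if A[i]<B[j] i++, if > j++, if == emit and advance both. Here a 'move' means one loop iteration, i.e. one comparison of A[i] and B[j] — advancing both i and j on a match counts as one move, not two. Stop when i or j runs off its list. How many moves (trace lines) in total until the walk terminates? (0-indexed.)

[i=0,j=0] 0<10 → i++
[i=1,j=0] 3<10 → i++
[i=2,j=0] 5<10 → i++
[i=3,j=0] 6<10 → i++
[i=4,j=0] 7<10 → i++
[i=5,j=0] 12>10 → j++
[i=5,j=1] 12>11 → j++
[i=5,j=2] 12<18 → i++
[i=6,j=2] 13<18 → i++
[i=7,j=2] 19>18 → j++
[i=7,j=3] 19<23 → i++
[i=8,j=3] 21<23 → i++
[i=9,j=3] 22<23 → i++
[i=10,j=3] 25>23 → j++

14 moves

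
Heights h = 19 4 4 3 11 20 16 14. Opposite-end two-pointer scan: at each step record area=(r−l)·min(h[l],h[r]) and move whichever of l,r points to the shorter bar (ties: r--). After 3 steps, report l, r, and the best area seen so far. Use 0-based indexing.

[0,7] min(19,14)*7=98 best=98 * → r--
[0,6] min(19,16)*6=96 best=98 → r--
[0,5] min(19,20)*5=95 best=98 → l++

l=1, r=5, best area=98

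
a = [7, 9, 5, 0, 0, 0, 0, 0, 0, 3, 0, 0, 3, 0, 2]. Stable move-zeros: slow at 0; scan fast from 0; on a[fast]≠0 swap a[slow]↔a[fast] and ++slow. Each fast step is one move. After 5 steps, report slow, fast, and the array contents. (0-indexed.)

slow=3, fast=5, a=[7, 9, 5, 0, 0, 0, 0, 0, 0, 3, 0, 0, 3, 0, 2]

slow=0 fast=0: a[fast]=7≠0 swap→a[0]=7, slow++,fast++
slow=1 fast=1: a[fast]=9≠0 swap→a[1]=9, slow++,fast++
slow=2 fast=2: a[fast]=5≠0 swap→a[2]=5, slow++,fast++
slow=3 fast=3: a[fast]=0, fast++
slow=3 fast=4: a[fast]=0, fast++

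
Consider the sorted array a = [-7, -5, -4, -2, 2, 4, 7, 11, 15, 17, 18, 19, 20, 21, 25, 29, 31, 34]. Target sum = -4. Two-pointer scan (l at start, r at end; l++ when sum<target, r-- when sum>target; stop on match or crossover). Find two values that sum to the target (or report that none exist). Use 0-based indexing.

no pair

[0,17] -7+34=27 >-4 → r--
[0,16] -7+31=24 >-4 → r--
[0,15] -7+29=22 >-4 → r--
[0,14] -7+25=18 >-4 → r--
[0,13] -7+21=14 >-4 → r--
[0,12] -7+20=13 >-4 → r--
[0,11] -7+19=12 >-4 → r--
[0,10] -7+18=11 >-4 → r--
[0,9] -7+17=10 >-4 → r--
[0,8] -7+15=8 >-4 → r--
[0,7] -7+11=4 >-4 → r--
[0,6] -7+7=0 >-4 → r--
[0,5] -7+4=-3 >-4 → r--
[0,4] -7+2=-5 <-4 → l++
[1,4] -5+2=-3 >-4 → r--
[1,3] -5+-2=-7 <-4 → l++
[2,3] -4+-2=-6 <-4 → l++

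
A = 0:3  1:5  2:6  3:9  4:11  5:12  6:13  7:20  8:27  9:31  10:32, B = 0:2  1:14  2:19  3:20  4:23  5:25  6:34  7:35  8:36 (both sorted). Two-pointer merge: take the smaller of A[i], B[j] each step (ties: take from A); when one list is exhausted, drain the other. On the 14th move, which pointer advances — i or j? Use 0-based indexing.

j

[i=0,j=0] A[i]=3>B[j]=2 take 2 → j++
[i=0,j=1] A[i]=3<=B[j]=14 take 3 → i++
[i=1,j=1] A[i]=5<=B[j]=14 take 5 → i++
[i=2,j=1] A[i]=6<=B[j]=14 take 6 → i++
[i=3,j=1] A[i]=9<=B[j]=14 take 9 → i++
[i=4,j=1] A[i]=11<=B[j]=14 take 11 → i++
[i=5,j=1] A[i]=12<=B[j]=14 take 12 → i++
[i=6,j=1] A[i]=13<=B[j]=14 take 13 → i++
[i=7,j=1] A[i]=20>B[j]=14 take 14 → j++
[i=7,j=2] A[i]=20>B[j]=19 take 19 → j++
[i=7,j=3] A[i]=20<=B[j]=20 take 20 → i++
[i=8,j=3] A[i]=27>B[j]=20 take 20 → j++
[i=8,j=4] A[i]=27>B[j]=23 take 23 → j++
[i=8,j=5] A[i]=27>B[j]=25 take 25 → j++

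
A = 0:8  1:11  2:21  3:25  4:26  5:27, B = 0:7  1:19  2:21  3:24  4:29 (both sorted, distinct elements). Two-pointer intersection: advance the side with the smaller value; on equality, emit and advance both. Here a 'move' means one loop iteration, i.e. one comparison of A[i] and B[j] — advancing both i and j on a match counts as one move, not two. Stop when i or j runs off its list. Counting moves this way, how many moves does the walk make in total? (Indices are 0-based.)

i=0 j=0: 8>7, j++
i=0 j=1: 8<19, i++
i=1 j=1: 11<19, i++
i=2 j=1: 21>19, j++
i=2 j=2: 21==21 emit, i++,j++
i=3 j=3: 25>24, j++
i=3 j=4: 25<29, i++
i=4 j=4: 26<29, i++
i=5 j=4: 27<29, i++

9 moves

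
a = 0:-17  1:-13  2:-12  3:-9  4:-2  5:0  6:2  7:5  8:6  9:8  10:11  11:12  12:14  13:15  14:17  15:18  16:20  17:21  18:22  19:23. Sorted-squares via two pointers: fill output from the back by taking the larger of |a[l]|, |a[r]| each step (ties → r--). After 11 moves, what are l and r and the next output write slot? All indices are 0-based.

l=2, r=10, next write slot=8

[0,19] |-17|<=|23| out[19]=529 → r--
[0,18] |-17|<=|22| out[18]=484 → r--
[0,17] |-17|<=|21| out[17]=441 → r--
[0,16] |-17|<=|20| out[16]=400 → r--
[0,15] |-17|<=|18| out[15]=324 → r--
[0,14] |-17|<=|17| out[14]=289 → r--
[0,13] |-17|>|15| out[13]=289 → l++
[1,13] |-13|<=|15| out[12]=225 → r--
[1,12] |-13|<=|14| out[11]=196 → r--
[1,11] |-13|>|12| out[10]=169 → l++
[2,11] |-12|<=|12| out[9]=144 → r--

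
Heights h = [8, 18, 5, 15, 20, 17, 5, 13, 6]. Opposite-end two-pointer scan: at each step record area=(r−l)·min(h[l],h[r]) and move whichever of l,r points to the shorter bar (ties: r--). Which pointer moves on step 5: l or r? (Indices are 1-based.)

r

l=1 r=9: min(8,6)*8=48 best=48 *, r--
l=1 r=8: min(8,13)*7=56 best=56 *, l++
l=2 r=8: min(18,13)*6=78 best=78 *, r--
l=2 r=7: min(18,5)*5=25 best=78, r--
l=2 r=6: min(18,17)*4=68 best=78, r--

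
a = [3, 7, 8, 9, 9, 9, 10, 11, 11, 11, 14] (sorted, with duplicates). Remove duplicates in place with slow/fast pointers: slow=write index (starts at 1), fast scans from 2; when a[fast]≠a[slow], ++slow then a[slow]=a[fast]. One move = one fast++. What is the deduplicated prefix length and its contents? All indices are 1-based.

length 7; prefix = [3, 7, 8, 9, 10, 11, 14]

(s=1,f=2) a[fast]=7≠a[slow]=3 write a[2]=7 → slow++,fast++
(s=2,f=3) a[fast]=8≠a[slow]=7 write a[3]=8 → slow++,fast++
(s=3,f=4) a[fast]=9≠a[slow]=8 write a[4]=9 → slow++,fast++
(s=4,f=5) a[fast]=9=a[slow] dup → fast++
(s=4,f=6) a[fast]=9=a[slow] dup → fast++
(s=4,f=7) a[fast]=10≠a[slow]=9 write a[5]=10 → slow++,fast++
(s=5,f=8) a[fast]=11≠a[slow]=10 write a[6]=11 → slow++,fast++
(s=6,f=9) a[fast]=11=a[slow] dup → fast++
(s=6,f=10) a[fast]=11=a[slow] dup → fast++
(s=6,f=11) a[fast]=14≠a[slow]=11 write a[7]=14 → slow++,fast++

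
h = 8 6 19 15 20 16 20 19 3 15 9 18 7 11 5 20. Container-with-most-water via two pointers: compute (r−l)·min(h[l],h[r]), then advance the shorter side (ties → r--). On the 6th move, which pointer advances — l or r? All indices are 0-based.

[0,15] min(8,20)*15=120 best=120 * → l++
[1,15] min(6,20)*14=84 best=120 → l++
[2,15] min(19,20)*13=247 best=247 * → l++
[3,15] min(15,20)*12=180 best=247 → l++
[4,15] min(20,20)*11=220 best=247 → r--
[4,14] min(20,5)*10=50 best=247 → r--

r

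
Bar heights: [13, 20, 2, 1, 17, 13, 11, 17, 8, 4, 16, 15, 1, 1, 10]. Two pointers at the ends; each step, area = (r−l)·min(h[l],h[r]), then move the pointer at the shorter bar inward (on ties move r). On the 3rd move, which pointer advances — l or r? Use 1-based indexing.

[1,15] min(13,10)*14=140 best=140 * → r--
[1,14] min(13,1)*13=13 best=140 → r--
[1,13] min(13,1)*12=12 best=140 → r--

r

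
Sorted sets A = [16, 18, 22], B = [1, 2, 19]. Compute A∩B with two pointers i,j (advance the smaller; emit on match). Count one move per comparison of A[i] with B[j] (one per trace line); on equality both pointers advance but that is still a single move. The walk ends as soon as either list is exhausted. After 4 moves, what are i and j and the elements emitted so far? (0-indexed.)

[i=0,j=0] 16>1 → j++
[i=0,j=1] 16>2 → j++
[i=0,j=2] 16<19 → i++
[i=1,j=2] 18<19 → i++

i=2, j=2, emitted=[]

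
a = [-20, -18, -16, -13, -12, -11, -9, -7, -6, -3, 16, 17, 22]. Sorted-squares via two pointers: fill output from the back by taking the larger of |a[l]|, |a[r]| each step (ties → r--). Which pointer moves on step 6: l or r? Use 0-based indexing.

l=0 r=12: |-20|<=|22| out[12]=484, r--
l=0 r=11: |-20|>|17| out[11]=400, l++
l=1 r=11: |-18|>|17| out[10]=324, l++
l=2 r=11: |-16|<=|17| out[9]=289, r--
l=2 r=10: |-16|<=|16| out[8]=256, r--
l=2 r=9: |-16|>|-3| out[7]=256, l++

l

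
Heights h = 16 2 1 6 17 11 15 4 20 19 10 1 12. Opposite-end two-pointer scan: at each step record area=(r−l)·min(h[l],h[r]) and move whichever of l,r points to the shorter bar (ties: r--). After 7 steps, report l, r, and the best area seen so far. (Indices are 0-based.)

l=4, r=9, best area=144

l=0 r=12: min(16,12)*12=144 best=144 *, r--
l=0 r=11: min(16,1)*11=11 best=144, r--
l=0 r=10: min(16,10)*10=100 best=144, r--
l=0 r=9: min(16,19)*9=144 best=144, l++
l=1 r=9: min(2,19)*8=16 best=144, l++
l=2 r=9: min(1,19)*7=7 best=144, l++
l=3 r=9: min(6,19)*6=36 best=144, l++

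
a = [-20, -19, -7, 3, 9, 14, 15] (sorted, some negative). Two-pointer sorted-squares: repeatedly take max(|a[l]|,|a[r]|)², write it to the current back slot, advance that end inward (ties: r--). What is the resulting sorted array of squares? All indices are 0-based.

[9, 49, 81, 196, 225, 361, 400]

l=0 r=6: |-20|>|15| out[6]=400, l++
l=1 r=6: |-19|>|15| out[5]=361, l++
l=2 r=6: |-7|<=|15| out[4]=225, r--
l=2 r=5: |-7|<=|14| out[3]=196, r--
l=2 r=4: |-7|<=|9| out[2]=81, r--
l=2 r=3: |-7|>|3| out[1]=49, l++
l=3 r=3: |3|<=|3| out[0]=9, r--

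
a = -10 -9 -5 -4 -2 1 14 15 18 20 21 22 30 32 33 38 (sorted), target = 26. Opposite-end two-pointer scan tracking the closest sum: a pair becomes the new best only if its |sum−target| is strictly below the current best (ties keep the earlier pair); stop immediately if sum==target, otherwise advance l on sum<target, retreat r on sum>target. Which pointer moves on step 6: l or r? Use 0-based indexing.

[0,15] -10+38=28 d=2 * → r--
[0,14] -10+33=23 d=3 → l++
[1,14] -9+33=24 d=2 → l++
[2,14] -5+33=28 d=2 → r--
[2,13] -5+32=27 d=1 * → r--
[2,12] -5+30=25 d=1 → l++

l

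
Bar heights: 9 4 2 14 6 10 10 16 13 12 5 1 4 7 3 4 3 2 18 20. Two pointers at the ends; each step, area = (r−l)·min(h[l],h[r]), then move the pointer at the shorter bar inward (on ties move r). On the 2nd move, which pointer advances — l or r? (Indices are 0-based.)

l

[0,19] min(9,20)*19=171 best=171 * → l++
[1,19] min(4,20)*18=72 best=171 → l++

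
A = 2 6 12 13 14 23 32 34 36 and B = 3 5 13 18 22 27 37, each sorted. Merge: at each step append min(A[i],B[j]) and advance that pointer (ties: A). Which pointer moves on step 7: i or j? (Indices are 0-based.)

j

[i=0,j=0] A[i]=2<=B[j]=3 take 2 → i++
[i=1,j=0] A[i]=6>B[j]=3 take 3 → j++
[i=1,j=1] A[i]=6>B[j]=5 take 5 → j++
[i=1,j=2] A[i]=6<=B[j]=13 take 6 → i++
[i=2,j=2] A[i]=12<=B[j]=13 take 12 → i++
[i=3,j=2] A[i]=13<=B[j]=13 take 13 → i++
[i=4,j=2] A[i]=14>B[j]=13 take 13 → j++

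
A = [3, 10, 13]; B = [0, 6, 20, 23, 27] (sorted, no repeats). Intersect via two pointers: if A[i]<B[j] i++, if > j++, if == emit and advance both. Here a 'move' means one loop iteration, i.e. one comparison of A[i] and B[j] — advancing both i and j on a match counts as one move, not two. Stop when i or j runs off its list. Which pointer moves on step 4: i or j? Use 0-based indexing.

i

[i=0,j=0] 3>0 → j++
[i=0,j=1] 3<6 → i++
[i=1,j=1] 10>6 → j++
[i=1,j=2] 10<20 → i++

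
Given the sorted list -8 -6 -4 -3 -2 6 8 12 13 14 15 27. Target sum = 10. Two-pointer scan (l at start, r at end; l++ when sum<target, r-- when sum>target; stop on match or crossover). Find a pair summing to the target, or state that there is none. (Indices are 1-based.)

(-4, 14)

l=1 r=12: -8+27=19 >10, r--
l=1 r=11: -8+15=7 <10, l++
l=2 r=11: -6+15=9 <10, l++
l=3 r=11: -4+15=11 >10, r--
l=3 r=10: -4+14=10, found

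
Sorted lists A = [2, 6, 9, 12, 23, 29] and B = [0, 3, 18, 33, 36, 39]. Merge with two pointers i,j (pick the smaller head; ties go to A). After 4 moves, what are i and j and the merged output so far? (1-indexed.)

i=3, j=3, merged so far=[0, 2, 3, 6]

i=1 j=1: A[i]=2>B[j]=0 take 0, j++
i=1 j=2: A[i]=2<=B[j]=3 take 2, i++
i=2 j=2: A[i]=6>B[j]=3 take 3, j++
i=2 j=3: A[i]=6<=B[j]=18 take 6, i++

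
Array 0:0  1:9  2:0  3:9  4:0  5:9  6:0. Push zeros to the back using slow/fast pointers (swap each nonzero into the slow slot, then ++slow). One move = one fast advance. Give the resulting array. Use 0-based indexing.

[9, 9, 9, 0, 0, 0, 0]

(s=0,f=0) a[fast]=0 → fast++
(s=0,f=1) a[fast]=9≠0 swap→a[0]=9 → slow++,fast++
(s=1,f=2) a[fast]=0 → fast++
(s=1,f=3) a[fast]=9≠0 swap→a[1]=9 → slow++,fast++
(s=2,f=4) a[fast]=0 → fast++
(s=2,f=5) a[fast]=9≠0 swap→a[2]=9 → slow++,fast++
(s=3,f=6) a[fast]=0 → fast++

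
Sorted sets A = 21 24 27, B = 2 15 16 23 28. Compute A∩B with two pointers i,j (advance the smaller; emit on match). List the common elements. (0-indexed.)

i=0 j=0: 21>2, j++
i=0 j=1: 21>15, j++
i=0 j=2: 21>16, j++
i=0 j=3: 21<23, i++
i=1 j=3: 24>23, j++
i=1 j=4: 24<28, i++
i=2 j=4: 27<28, i++

intersection = []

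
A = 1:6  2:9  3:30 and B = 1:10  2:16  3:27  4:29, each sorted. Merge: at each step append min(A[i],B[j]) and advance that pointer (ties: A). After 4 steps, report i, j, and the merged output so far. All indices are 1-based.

i=3, j=3, merged so far=[6, 9, 10, 16]

i=1 j=1: A[i]=6<=B[j]=10 take 6, i++
i=2 j=1: A[i]=9<=B[j]=10 take 9, i++
i=3 j=1: A[i]=30>B[j]=10 take 10, j++
i=3 j=2: A[i]=30>B[j]=16 take 16, j++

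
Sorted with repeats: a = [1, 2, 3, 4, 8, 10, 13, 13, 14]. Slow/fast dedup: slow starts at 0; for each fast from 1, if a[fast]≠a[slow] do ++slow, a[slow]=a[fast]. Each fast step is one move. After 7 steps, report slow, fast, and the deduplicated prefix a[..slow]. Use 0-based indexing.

slow=6, fast=8, prefix=[1, 2, 3, 4, 8, 10, 13]

(s=0,f=1) a[fast]=2≠a[slow]=1 write a[1]=2 → slow++,fast++
(s=1,f=2) a[fast]=3≠a[slow]=2 write a[2]=3 → slow++,fast++
(s=2,f=3) a[fast]=4≠a[slow]=3 write a[3]=4 → slow++,fast++
(s=3,f=4) a[fast]=8≠a[slow]=4 write a[4]=8 → slow++,fast++
(s=4,f=5) a[fast]=10≠a[slow]=8 write a[5]=10 → slow++,fast++
(s=5,f=6) a[fast]=13≠a[slow]=10 write a[6]=13 → slow++,fast++
(s=6,f=7) a[fast]=13=a[slow] dup → fast++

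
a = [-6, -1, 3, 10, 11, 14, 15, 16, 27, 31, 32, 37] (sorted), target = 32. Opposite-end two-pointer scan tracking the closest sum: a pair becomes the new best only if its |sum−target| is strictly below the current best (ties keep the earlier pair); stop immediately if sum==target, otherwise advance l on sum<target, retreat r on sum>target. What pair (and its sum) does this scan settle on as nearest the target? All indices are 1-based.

pair (-6, 37) with sum 31 (|Δ|=1)

l=1 r=12: -6+37=31 d=1 *, l++
l=2 r=12: -1+37=36 d=4, r--
l=2 r=11: -1+32=31 d=1, l++
l=3 r=11: 3+32=35 d=3, r--
l=3 r=10: 3+31=34 d=2, r--
l=3 r=9: 3+27=30 d=2, l++
l=4 r=9: 10+27=37 d=5, r--
l=4 r=8: 10+16=26 d=6, l++
l=5 r=8: 11+16=27 d=5, l++
l=6 r=8: 14+16=30 d=2, l++
l=7 r=8: 15+16=31 d=1, l++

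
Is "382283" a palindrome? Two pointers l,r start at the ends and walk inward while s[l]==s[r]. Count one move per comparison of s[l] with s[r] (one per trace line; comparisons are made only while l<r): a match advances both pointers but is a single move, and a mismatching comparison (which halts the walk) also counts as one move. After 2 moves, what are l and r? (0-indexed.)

l=0 r=5: '3'=='3', l++,r--
l=1 r=4: '8'=='8', l++,r--

l=2, r=3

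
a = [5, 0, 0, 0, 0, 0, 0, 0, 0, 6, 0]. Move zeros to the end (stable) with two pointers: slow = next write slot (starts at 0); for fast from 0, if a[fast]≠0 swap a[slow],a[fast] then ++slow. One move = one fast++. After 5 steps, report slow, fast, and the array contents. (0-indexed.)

slow=1, fast=5, a=[5, 0, 0, 0, 0, 0, 0, 0, 0, 6, 0]

(s=0,f=0) a[fast]=5≠0 swap→a[0]=5 → slow++,fast++
(s=1,f=1) a[fast]=0 → fast++
(s=1,f=2) a[fast]=0 → fast++
(s=1,f=3) a[fast]=0 → fast++
(s=1,f=4) a[fast]=0 → fast++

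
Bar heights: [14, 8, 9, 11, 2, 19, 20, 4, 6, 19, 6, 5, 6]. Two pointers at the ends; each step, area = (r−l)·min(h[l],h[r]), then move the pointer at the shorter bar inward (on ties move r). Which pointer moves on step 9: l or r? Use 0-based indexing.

r

[0,12] min(14,6)*12=72 best=72 * → r--
[0,11] min(14,5)*11=55 best=72 → r--
[0,10] min(14,6)*10=60 best=72 → r--
[0,9] min(14,19)*9=126 best=126 * → l++
[1,9] min(8,19)*8=64 best=126 → l++
[2,9] min(9,19)*7=63 best=126 → l++
[3,9] min(11,19)*6=66 best=126 → l++
[4,9] min(2,19)*5=10 best=126 → l++
[5,9] min(19,19)*4=76 best=126 → r--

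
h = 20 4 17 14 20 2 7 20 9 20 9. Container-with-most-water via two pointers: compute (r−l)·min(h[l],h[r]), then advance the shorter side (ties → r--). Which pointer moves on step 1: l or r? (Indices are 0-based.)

l=0 r=10: min(20,9)*10=90 best=90 *, r--

r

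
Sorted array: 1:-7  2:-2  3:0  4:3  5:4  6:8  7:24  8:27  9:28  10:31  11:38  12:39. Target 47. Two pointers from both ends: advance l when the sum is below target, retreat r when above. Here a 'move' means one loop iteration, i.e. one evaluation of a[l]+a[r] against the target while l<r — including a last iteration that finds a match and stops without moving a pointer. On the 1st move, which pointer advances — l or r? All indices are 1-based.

l

[1,12] -7+39=32 <47 → l++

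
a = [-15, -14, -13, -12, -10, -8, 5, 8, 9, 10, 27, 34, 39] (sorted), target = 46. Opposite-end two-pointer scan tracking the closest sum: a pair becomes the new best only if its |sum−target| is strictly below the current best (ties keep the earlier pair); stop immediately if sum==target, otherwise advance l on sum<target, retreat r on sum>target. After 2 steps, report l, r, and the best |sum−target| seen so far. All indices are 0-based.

[0,12] -15+39=24 d=22 * → l++
[1,12] -14+39=25 d=21 * → l++

l=2, r=12, best |Δ|=21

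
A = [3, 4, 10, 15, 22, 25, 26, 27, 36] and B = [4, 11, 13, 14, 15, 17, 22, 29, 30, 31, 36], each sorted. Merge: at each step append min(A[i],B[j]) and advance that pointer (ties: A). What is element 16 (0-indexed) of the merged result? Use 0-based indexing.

[i=0,j=0] A[i]=3<=B[j]=4 take 3 → i++
[i=1,j=0] A[i]=4<=B[j]=4 take 4 → i++
[i=2,j=0] A[i]=10>B[j]=4 take 4 → j++
[i=2,j=1] A[i]=10<=B[j]=11 take 10 → i++
[i=3,j=1] A[i]=15>B[j]=11 take 11 → j++
[i=3,j=2] A[i]=15>B[j]=13 take 13 → j++
[i=3,j=3] A[i]=15>B[j]=14 take 14 → j++
[i=3,j=4] A[i]=15<=B[j]=15 take 15 → i++
[i=4,j=4] A[i]=22>B[j]=15 take 15 → j++
[i=4,j=5] A[i]=22>B[j]=17 take 17 → j++
[i=4,j=6] A[i]=22<=B[j]=22 take 22 → i++
[i=5,j=6] A[i]=25>B[j]=22 take 22 → j++
[i=5,j=7] A[i]=25<=B[j]=29 take 25 → i++
[i=6,j=7] A[i]=26<=B[j]=29 take 26 → i++
[i=7,j=7] A[i]=27<=B[j]=29 take 27 → i++
[i=8,j=7] A[i]=36>B[j]=29 take 29 → j++
[i=8,j=8] A[i]=36>B[j]=30 take 30 → j++
[i=8,j=9] A[i]=36>B[j]=31 take 31 → j++
[i=8,j=10] A[i]=36<=B[j]=36 take 36 → i++
[i=9,j=10] A done, take B[j]=36 → j++

merged[16] = 30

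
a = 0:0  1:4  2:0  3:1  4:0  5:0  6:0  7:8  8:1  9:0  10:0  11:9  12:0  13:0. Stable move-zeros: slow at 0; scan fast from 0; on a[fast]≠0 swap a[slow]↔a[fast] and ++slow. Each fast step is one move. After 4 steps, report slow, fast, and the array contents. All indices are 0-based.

slow=2, fast=4, a=[4, 1, 0, 0, 0, 0, 0, 8, 1, 0, 0, 9, 0, 0]

(s=0,f=0) a[fast]=0 → fast++
(s=0,f=1) a[fast]=4≠0 swap→a[0]=4 → slow++,fast++
(s=1,f=2) a[fast]=0 → fast++
(s=1,f=3) a[fast]=1≠0 swap→a[1]=1 → slow++,fast++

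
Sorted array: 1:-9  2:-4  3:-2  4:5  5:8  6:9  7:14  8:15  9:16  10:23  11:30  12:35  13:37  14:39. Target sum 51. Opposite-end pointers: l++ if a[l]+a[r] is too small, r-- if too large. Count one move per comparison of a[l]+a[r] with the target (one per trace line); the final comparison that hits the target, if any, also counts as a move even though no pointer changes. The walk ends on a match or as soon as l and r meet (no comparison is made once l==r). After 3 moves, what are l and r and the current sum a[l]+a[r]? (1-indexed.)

l=4, r=14, sum=44

[1,14] -9+39=30 <51 → l++
[2,14] -4+39=35 <51 → l++
[3,14] -2+39=37 <51 → l++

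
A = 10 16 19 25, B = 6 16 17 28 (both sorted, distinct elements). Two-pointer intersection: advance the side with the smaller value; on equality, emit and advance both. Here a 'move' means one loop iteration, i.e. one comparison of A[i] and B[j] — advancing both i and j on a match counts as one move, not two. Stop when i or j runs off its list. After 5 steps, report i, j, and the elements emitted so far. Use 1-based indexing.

i=1 j=1: 10>6, j++
i=1 j=2: 10<16, i++
i=2 j=2: 16==16 emit, i++,j++
i=3 j=3: 19>17, j++
i=3 j=4: 19<28, i++

i=4, j=4, emitted=[16]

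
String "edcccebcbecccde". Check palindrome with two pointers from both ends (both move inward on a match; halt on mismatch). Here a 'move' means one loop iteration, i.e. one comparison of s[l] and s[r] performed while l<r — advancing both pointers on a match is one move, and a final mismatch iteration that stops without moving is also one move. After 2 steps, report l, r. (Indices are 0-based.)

l=0 r=14: 'e'=='e', l++,r--
l=1 r=13: 'd'=='d', l++,r--

l=2, r=12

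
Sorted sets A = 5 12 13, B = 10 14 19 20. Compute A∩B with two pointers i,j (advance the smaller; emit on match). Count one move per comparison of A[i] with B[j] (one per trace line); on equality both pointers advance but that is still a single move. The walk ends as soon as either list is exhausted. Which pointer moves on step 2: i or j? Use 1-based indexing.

j

[i=1,j=1] 5<10 → i++
[i=2,j=1] 12>10 → j++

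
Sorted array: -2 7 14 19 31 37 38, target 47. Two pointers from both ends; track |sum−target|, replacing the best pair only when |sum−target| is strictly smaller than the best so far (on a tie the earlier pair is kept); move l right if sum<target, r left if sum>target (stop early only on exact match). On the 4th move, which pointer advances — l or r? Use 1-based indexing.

r

l=1 r=7: -2+38=36 d=11 *, l++
l=2 r=7: 7+38=45 d=2 *, l++
l=3 r=7: 14+38=52 d=5, r--
l=3 r=6: 14+37=51 d=4, r--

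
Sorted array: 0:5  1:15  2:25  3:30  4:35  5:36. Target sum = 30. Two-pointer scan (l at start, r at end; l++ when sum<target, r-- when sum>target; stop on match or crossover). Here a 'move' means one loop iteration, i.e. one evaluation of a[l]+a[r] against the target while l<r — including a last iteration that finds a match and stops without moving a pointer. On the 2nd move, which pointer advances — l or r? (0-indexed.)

l=0 r=5: 5+36=41 >30, r--
l=0 r=4: 5+35=40 >30, r--

r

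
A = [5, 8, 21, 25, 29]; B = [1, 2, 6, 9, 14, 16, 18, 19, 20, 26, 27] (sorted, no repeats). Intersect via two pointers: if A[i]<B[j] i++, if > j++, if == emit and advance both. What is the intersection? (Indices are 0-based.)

intersection = []

[i=0,j=0] 5>1 → j++
[i=0,j=1] 5>2 → j++
[i=0,j=2] 5<6 → i++
[i=1,j=2] 8>6 → j++
[i=1,j=3] 8<9 → i++
[i=2,j=3] 21>9 → j++
[i=2,j=4] 21>14 → j++
[i=2,j=5] 21>16 → j++
[i=2,j=6] 21>18 → j++
[i=2,j=7] 21>19 → j++
[i=2,j=8] 21>20 → j++
[i=2,j=9] 21<26 → i++
[i=3,j=9] 25<26 → i++
[i=4,j=9] 29>26 → j++
[i=4,j=10] 29>27 → j++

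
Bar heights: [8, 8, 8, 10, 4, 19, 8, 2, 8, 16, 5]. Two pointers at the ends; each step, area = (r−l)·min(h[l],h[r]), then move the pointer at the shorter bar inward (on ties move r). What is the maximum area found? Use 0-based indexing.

max area = 72

l=0 r=10: min(8,5)*10=50 best=50 *, r--
l=0 r=9: min(8,16)*9=72 best=72 *, l++
l=1 r=9: min(8,16)*8=64 best=72, l++
l=2 r=9: min(8,16)*7=56 best=72, l++
l=3 r=9: min(10,16)*6=60 best=72, l++
l=4 r=9: min(4,16)*5=20 best=72, l++
l=5 r=9: min(19,16)*4=64 best=72, r--
l=5 r=8: min(19,8)*3=24 best=72, r--
l=5 r=7: min(19,2)*2=4 best=72, r--
l=5 r=6: min(19,8)*1=8 best=72, r--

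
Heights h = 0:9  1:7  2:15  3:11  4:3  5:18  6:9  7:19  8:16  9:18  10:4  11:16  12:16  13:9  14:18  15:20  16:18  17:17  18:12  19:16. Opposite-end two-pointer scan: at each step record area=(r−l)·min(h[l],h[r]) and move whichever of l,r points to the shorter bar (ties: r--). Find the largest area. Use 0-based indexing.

max area = 255

l=0 r=19: min(9,16)*19=171 best=171 *, l++
l=1 r=19: min(7,16)*18=126 best=171, l++
l=2 r=19: min(15,16)*17=255 best=255 *, l++
l=3 r=19: min(11,16)*16=176 best=255, l++
l=4 r=19: min(3,16)*15=45 best=255, l++
l=5 r=19: min(18,16)*14=224 best=255, r--
l=5 r=18: min(18,12)*13=156 best=255, r--
l=5 r=17: min(18,17)*12=204 best=255, r--
l=5 r=16: min(18,18)*11=198 best=255, r--
l=5 r=15: min(18,20)*10=180 best=255, l++
l=6 r=15: min(9,20)*9=81 best=255, l++
l=7 r=15: min(19,20)*8=152 best=255, l++
l=8 r=15: min(16,20)*7=112 best=255, l++
l=9 r=15: min(18,20)*6=108 best=255, l++
l=10 r=15: min(4,20)*5=20 best=255, l++
l=11 r=15: min(16,20)*4=64 best=255, l++
l=12 r=15: min(16,20)*3=48 best=255, l++
l=13 r=15: min(9,20)*2=18 best=255, l++
l=14 r=15: min(18,20)*1=18 best=255, l++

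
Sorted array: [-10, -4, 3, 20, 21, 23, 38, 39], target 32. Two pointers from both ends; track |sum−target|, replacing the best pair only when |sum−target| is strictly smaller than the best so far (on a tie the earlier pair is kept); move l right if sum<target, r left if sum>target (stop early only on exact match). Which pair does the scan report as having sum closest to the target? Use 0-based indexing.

l=0 r=7: -10+39=29 d=3 *, l++
l=1 r=7: -4+39=35 d=3, r--
l=1 r=6: -4+38=34 d=2 *, r--
l=1 r=5: -4+23=19 d=13, l++
l=2 r=5: 3+23=26 d=6, l++
l=3 r=5: 20+23=43 d=11, r--
l=3 r=4: 20+21=41 d=9, r--

pair (-4, 38) with sum 34 (|Δ|=2)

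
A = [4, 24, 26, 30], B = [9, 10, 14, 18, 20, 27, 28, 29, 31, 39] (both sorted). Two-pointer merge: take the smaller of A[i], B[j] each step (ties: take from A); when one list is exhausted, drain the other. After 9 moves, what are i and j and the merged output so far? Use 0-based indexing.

i=3, j=6, merged so far=[4, 9, 10, 14, 18, 20, 24, 26, 27]

i=0 j=0: A[i]=4<=B[j]=9 take 4, i++
i=1 j=0: A[i]=24>B[j]=9 take 9, j++
i=1 j=1: A[i]=24>B[j]=10 take 10, j++
i=1 j=2: A[i]=24>B[j]=14 take 14, j++
i=1 j=3: A[i]=24>B[j]=18 take 18, j++
i=1 j=4: A[i]=24>B[j]=20 take 20, j++
i=1 j=5: A[i]=24<=B[j]=27 take 24, i++
i=2 j=5: A[i]=26<=B[j]=27 take 26, i++
i=3 j=5: A[i]=30>B[j]=27 take 27, j++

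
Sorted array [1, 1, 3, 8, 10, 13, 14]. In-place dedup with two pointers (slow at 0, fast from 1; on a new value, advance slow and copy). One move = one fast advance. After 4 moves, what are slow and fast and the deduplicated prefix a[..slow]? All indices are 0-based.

slow=0 fast=1: a[fast]=1=a[slow] dup, fast++
slow=0 fast=2: a[fast]=3≠a[slow]=1 write a[1]=3, slow++,fast++
slow=1 fast=3: a[fast]=8≠a[slow]=3 write a[2]=8, slow++,fast++
slow=2 fast=4: a[fast]=10≠a[slow]=8 write a[3]=10, slow++,fast++

slow=3, fast=5, prefix=[1, 3, 8, 10]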